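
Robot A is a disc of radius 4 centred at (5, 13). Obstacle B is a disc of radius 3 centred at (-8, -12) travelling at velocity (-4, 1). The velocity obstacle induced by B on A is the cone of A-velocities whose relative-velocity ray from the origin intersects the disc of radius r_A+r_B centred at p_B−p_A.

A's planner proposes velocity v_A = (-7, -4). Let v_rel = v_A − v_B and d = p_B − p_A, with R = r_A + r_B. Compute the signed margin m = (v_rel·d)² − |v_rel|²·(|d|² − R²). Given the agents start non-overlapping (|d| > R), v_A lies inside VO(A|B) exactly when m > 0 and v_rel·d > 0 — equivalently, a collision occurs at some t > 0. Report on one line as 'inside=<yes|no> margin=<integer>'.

d = (-13, -25),  |d|² = 794;  R = 4+3 = 7,  c = 794−7² = 745
v_rel = (-3, -5),  |v_rel|² = 34;  v_rel·d = (-3)·(-13) + (-5)·(-25) = 164
34·t² − 328·t + 745 = 0  ⇒  m = 164² − 34·745 = 1566
m = 1566 > 0,  v_rel·d = 164 > 0  ⇒  inside

inside=yes margin=1566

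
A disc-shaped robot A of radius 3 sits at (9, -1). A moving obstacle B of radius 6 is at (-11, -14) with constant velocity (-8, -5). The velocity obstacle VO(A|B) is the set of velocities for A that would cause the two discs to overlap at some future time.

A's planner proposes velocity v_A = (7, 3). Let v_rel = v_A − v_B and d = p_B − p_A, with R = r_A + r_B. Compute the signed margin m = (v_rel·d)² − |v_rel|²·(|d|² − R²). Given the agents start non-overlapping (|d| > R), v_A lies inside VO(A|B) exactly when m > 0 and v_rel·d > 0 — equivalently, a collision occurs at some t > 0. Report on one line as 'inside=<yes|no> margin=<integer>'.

d = (-20, -13),  |d|² = 569;  R = 3+6 = 9,  c = 569−9² = 488
v_rel = (15, 8),  |v_rel|² = 289;  v_rel·d = (15)·(-20) + (8)·(-13) = -404
289·t² + 808·t + 488 = 0  ⇒  m = (-404)² − 289·488 = 22184
m = 22184 > 0,  v_rel·d = -404 < 0  ⇒  outside

inside=no margin=22184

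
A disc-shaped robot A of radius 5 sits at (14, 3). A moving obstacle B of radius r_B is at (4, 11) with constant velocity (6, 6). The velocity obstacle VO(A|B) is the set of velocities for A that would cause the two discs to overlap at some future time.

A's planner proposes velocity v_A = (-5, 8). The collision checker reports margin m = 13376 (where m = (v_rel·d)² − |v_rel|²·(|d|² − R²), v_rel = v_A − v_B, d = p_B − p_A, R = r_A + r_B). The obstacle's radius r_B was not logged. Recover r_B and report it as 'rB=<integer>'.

m = 13376
d = (-10, 8);  v_rel = (-11, 2),  |v_rel|² = 125
v_rel×d = (-11)·(8) − (2)·(-10) = -68
since m = R²·125 − (-68)²:  R² = (4624 + 13376) / 125 = 144
R = √144 = 12  ⇒  r_B = 12 − 5 = 7

rB=7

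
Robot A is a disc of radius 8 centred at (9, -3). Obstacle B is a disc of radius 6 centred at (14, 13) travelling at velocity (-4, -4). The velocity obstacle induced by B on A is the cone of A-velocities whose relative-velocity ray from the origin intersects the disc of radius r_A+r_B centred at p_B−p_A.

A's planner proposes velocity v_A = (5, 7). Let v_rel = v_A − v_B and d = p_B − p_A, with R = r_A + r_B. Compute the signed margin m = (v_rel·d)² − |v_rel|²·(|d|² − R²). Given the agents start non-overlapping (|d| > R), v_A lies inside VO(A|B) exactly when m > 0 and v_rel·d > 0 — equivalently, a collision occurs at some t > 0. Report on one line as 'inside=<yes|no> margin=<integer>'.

d = (5, 16),  |d|² = 281;  R = 8+6 = 14,  c = 281−14² = 85
v_rel = (9, 11),  |v_rel|² = 202;  v_rel·d = (9)·(5) + (11)·(16) = 221
202·t² − 442·t + 85 = 0  ⇒  m = 221² − 202·85 = 31671
m = 31671 > 0,  v_rel·d = 221 > 0  ⇒  inside

inside=yes margin=31671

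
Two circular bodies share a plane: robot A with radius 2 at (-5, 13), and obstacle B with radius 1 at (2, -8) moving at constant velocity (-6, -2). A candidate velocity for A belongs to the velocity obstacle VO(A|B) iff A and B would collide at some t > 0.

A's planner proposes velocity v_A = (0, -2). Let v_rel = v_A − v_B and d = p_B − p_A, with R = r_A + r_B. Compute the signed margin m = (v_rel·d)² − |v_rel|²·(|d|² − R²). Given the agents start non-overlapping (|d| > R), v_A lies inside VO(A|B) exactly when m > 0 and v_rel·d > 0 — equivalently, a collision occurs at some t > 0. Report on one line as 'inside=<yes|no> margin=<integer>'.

d = (7, -21),  |d|² = 490;  R = 2+1 = 3,  c = 490−3² = 481
v_rel = (6, 0),  |v_rel|² = 36;  v_rel·d = (6)·(7) + (0)·(-21) = 42
36·t² − 84·t + 481 = 0  ⇒  m = 42² − 36·481 = -15552
m = -15552 < 0,  v_rel·d = 42 > 0  ⇒  outside

inside=no margin=-15552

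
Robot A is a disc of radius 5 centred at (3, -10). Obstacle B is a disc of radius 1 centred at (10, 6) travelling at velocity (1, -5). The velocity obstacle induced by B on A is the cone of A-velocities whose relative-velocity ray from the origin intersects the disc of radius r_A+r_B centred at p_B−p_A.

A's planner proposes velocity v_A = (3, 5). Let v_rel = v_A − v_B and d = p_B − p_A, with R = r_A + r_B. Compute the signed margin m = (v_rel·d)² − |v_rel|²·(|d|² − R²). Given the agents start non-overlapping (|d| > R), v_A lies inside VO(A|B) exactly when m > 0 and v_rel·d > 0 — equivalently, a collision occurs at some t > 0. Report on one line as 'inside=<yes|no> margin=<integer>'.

d = (7, 16),  |d|² = 305;  R = 5+1 = 6,  c = 305−6² = 269
v_rel = (2, 10),  |v_rel|² = 104;  v_rel·d = (2)·(7) + (10)·(16) = 174
104·t² − 348·t + 269 = 0  ⇒  m = 174² − 104·269 = 2300
m = 2300 > 0,  v_rel·d = 174 > 0  ⇒  inside

inside=yes margin=2300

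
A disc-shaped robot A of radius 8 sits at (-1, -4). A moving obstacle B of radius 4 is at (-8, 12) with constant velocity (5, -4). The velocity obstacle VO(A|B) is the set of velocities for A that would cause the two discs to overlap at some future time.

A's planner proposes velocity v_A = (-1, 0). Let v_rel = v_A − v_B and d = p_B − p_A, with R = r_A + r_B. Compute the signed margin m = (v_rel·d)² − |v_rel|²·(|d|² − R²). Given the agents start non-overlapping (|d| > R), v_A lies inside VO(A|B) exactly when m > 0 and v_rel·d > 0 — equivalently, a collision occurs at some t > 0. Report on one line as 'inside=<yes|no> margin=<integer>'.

d = (-7, 16),  |d|² = 305;  R = 8+4 = 12,  c = 305−12² = 161
v_rel = (-6, 4),  |v_rel|² = 52;  v_rel·d = (-6)·(-7) + (4)·(16) = 106
52·t² − 212·t + 161 = 0  ⇒  m = 106² − 52·161 = 2864
m = 2864 > 0,  v_rel·d = 106 > 0  ⇒  inside

inside=yes margin=2864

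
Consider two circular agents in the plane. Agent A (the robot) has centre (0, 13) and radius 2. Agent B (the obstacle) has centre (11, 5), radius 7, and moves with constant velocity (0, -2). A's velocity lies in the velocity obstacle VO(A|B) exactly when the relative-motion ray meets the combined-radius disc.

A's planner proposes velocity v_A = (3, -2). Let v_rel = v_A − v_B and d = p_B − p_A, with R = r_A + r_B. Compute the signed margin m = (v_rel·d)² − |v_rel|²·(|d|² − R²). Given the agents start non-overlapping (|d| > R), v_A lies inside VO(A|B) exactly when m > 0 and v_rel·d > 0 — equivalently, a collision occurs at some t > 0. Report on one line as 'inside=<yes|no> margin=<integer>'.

d = (11, -8),  |d|² = 185;  R = 2+7 = 9,  c = 185−9² = 104
v_rel = (3, 0),  |v_rel|² = 9;  v_rel·d = (3)·(11) + (0)·(-8) = 33
9·t² − 66·t + 104 = 0  ⇒  m = 33² − 9·104 = 153
m = 153 > 0,  v_rel·d = 33 > 0  ⇒  inside

inside=yes margin=153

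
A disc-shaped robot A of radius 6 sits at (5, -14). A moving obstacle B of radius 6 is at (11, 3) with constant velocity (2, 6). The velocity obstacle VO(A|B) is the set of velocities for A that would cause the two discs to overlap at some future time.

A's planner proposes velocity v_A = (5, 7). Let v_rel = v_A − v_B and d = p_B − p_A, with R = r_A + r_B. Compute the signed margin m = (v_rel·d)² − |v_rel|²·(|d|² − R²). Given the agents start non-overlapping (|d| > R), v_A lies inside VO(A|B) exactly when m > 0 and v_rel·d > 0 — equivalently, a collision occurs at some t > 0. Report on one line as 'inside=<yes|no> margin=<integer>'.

d = (6, 17),  |d|² = 325;  R = 6+6 = 12,  c = 325−12² = 181
v_rel = (3, 1),  |v_rel|² = 10;  v_rel·d = (3)·(6) + (1)·(17) = 35
10·t² − 70·t + 181 = 0  ⇒  m = 35² − 10·181 = -585
m = -585 < 0,  v_rel·d = 35 > 0  ⇒  outside

inside=no margin=-585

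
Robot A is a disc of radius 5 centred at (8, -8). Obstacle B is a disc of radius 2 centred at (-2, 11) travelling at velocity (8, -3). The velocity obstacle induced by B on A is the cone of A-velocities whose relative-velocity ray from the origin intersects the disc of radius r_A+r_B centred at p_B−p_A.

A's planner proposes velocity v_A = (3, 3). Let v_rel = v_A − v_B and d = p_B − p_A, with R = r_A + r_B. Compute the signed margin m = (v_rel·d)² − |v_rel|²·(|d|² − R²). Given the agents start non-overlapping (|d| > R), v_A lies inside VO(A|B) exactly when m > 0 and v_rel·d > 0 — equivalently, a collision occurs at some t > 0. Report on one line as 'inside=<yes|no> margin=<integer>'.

d = (-10, 19),  |d|² = 461;  R = 5+2 = 7,  c = 461−7² = 412
v_rel = (-5, 6),  |v_rel|² = 61;  v_rel·d = (-5)·(-10) + (6)·(19) = 164
61·t² − 328·t + 412 = 0  ⇒  m = 164² − 61·412 = 1764
m = 1764 > 0,  v_rel·d = 164 > 0  ⇒  inside

inside=yes margin=1764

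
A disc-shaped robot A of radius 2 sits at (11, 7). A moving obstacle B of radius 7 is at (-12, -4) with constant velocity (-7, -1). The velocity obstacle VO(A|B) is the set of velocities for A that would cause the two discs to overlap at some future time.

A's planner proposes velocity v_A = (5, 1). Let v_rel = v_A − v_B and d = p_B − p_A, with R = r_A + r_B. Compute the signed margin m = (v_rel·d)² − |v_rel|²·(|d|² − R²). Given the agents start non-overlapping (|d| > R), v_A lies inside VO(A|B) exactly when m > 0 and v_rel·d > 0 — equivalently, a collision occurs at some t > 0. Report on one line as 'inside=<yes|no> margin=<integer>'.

d = (-23, -11),  |d|² = 650;  R = 2+7 = 9,  c = 650−9² = 569
v_rel = (12, 2),  |v_rel|² = 148;  v_rel·d = (12)·(-23) + (2)·(-11) = -298
148·t² + 596·t + 569 = 0  ⇒  m = (-298)² − 148·569 = 4592
m = 4592 > 0,  v_rel·d = -298 < 0  ⇒  outside

inside=no margin=4592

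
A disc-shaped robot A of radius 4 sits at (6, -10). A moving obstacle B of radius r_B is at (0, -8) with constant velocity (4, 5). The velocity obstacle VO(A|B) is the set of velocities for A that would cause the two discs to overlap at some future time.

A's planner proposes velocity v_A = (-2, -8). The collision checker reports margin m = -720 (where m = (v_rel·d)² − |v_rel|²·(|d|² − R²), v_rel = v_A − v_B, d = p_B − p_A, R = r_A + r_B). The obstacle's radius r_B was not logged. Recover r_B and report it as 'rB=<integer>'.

m = -720
d = (-6, 2);  v_rel = (-6, -13),  |v_rel|² = 205
v_rel×d = (-6)·(2) − (-13)·(-6) = -90
since m = R²·205 − (-90)²:  R² = (8100 + -720) / 205 = 36
R = √36 = 6  ⇒  r_B = 6 − 4 = 2

rB=2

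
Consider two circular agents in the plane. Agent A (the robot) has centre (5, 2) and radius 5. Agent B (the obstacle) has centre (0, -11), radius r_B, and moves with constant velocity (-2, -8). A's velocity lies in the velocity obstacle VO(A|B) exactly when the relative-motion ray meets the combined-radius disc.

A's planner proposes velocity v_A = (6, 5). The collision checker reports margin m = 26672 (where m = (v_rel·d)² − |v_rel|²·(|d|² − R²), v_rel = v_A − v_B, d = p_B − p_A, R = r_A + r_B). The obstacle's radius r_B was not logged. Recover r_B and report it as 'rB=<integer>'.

m = 26672
d = (-5, -13);  v_rel = (8, 13),  |v_rel|² = 233
v_rel×d = (8)·(-13) − (13)·(-5) = -39
since m = R²·233 − (-39)²:  R² = (1521 + 26672) / 233 = 121
R = √121 = 11  ⇒  r_B = 11 − 5 = 6

rB=6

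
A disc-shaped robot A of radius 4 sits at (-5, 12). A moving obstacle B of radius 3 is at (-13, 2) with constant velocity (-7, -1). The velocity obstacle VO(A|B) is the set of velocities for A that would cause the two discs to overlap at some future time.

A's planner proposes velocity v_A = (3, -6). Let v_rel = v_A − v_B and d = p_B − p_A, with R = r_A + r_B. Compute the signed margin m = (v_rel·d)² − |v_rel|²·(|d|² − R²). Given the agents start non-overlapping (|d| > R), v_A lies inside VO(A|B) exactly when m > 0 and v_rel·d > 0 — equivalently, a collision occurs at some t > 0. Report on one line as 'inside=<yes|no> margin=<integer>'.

d = (-8, -10),  |d|² = 164;  R = 4+3 = 7,  c = 164−7² = 115
v_rel = (10, -5),  |v_rel|² = 125;  v_rel·d = (10)·(-8) + (-5)·(-10) = -30
125·t² + 60·t + 115 = 0  ⇒  m = (-30)² − 125·115 = -13475
m = -13475 < 0,  v_rel·d = -30 < 0  ⇒  outside

inside=no margin=-13475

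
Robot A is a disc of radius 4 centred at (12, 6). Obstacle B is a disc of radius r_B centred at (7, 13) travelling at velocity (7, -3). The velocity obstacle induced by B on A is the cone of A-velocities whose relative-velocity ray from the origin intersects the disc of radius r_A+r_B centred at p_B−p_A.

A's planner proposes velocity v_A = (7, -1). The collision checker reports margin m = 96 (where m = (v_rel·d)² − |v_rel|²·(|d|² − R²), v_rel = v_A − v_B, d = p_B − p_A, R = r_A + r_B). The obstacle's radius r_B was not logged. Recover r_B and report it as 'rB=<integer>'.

m = 96
d = (-5, 7);  v_rel = (0, 2),  |v_rel|² = 4
v_rel×d = (0)·(7) − (2)·(-5) = 10
since m = R²·4 − 10²:  R² = (100 + 96) / 4 = 49
R = √49 = 7  ⇒  r_B = 7 − 4 = 3

rB=3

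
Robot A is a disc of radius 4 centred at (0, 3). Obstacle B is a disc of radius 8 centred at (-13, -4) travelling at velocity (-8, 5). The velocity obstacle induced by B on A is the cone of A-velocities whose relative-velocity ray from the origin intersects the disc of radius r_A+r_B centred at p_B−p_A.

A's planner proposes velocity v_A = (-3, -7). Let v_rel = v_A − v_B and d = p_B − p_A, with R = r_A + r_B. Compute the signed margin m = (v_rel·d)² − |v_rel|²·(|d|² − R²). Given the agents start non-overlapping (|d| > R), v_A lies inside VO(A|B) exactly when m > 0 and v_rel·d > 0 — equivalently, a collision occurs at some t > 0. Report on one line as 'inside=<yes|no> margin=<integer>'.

d = (-13, -7),  |d|² = 218;  R = 4+8 = 12,  c = 218−12² = 74
v_rel = (5, -12),  |v_rel|² = 169;  v_rel·d = (5)·(-13) + (-12)·(-7) = 19
169·t² − 38·t + 74 = 0  ⇒  m = 19² − 169·74 = -12145
m = -12145 < 0,  v_rel·d = 19 > 0  ⇒  outside

inside=no margin=-12145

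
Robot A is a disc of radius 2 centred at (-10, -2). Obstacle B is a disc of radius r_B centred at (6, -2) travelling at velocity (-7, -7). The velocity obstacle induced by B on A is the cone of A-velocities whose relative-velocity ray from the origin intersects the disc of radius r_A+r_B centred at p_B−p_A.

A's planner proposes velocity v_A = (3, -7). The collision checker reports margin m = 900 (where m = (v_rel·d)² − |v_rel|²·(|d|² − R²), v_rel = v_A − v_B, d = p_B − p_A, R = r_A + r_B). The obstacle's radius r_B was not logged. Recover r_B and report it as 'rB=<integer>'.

m = 900
d = (16, 0);  v_rel = (10, 0),  |v_rel|² = 100
v_rel×d = (10)·(0) − (0)·(16) = 0
since m = R²·100 − 0²:  R² = (0 + 900) / 100 = 9
R = √9 = 3  ⇒  r_B = 3 − 2 = 1

rB=1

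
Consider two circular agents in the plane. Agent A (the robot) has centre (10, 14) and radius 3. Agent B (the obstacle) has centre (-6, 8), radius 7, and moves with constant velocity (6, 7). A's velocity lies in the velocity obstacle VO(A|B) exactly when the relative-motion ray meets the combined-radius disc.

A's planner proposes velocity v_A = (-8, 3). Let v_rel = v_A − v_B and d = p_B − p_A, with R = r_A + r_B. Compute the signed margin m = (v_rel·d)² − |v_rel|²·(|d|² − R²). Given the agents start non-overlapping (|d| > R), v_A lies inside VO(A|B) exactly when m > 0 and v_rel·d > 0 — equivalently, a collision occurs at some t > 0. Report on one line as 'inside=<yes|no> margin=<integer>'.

d = (-16, -6),  |d|² = 292;  R = 3+7 = 10,  c = 292−10² = 192
v_rel = (-14, -4),  |v_rel|² = 212;  v_rel·d = (-14)·(-16) + (-4)·(-6) = 248
212·t² − 496·t + 192 = 0  ⇒  m = 248² − 212·192 = 20800
m = 20800 > 0,  v_rel·d = 248 > 0  ⇒  inside

inside=yes margin=20800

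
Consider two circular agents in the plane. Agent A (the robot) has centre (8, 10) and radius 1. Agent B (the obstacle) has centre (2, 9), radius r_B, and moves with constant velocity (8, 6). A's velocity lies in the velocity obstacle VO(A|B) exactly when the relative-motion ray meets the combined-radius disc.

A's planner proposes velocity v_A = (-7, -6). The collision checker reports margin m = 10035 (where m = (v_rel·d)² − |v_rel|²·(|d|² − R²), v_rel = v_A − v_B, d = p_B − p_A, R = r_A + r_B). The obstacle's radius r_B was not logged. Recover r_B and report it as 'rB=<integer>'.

m = 10035
d = (-6, -1);  v_rel = (-15, -12),  |v_rel|² = 369
v_rel×d = (-15)·(-1) − (-12)·(-6) = -57
since m = R²·369 − (-57)²:  R² = (3249 + 10035) / 369 = 36
R = √36 = 6  ⇒  r_B = 6 − 1 = 5

rB=5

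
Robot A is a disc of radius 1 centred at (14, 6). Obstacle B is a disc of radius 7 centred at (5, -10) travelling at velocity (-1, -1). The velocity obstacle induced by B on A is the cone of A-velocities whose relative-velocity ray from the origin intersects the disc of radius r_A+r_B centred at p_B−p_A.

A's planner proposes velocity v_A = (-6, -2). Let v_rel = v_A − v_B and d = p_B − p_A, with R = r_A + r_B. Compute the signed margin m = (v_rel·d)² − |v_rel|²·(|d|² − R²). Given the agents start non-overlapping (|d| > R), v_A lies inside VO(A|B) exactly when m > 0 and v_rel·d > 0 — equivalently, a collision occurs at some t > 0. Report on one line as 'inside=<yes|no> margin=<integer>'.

d = (-9, -16),  |d|² = 337;  R = 1+7 = 8,  c = 337−8² = 273
v_rel = (-5, -1),  |v_rel|² = 26;  v_rel·d = (-5)·(-9) + (-1)·(-16) = 61
26·t² − 122·t + 273 = 0  ⇒  m = 61² − 26·273 = -3377
m = -3377 < 0,  v_rel·d = 61 > 0  ⇒  outside

inside=no margin=-3377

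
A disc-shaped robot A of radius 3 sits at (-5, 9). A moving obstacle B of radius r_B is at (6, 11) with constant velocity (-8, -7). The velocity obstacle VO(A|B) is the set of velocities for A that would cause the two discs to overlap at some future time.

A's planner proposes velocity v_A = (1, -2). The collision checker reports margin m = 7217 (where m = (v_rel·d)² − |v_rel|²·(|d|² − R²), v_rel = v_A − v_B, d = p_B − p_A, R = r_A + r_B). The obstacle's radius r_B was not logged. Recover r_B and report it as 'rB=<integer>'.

m = 7217
d = (11, 2);  v_rel = (9, 5),  |v_rel|² = 106
v_rel×d = (9)·(2) − (5)·(11) = -37
since m = R²·106 − (-37)²:  R² = (1369 + 7217) / 106 = 81
R = √81 = 9  ⇒  r_B = 9 − 3 = 6

rB=6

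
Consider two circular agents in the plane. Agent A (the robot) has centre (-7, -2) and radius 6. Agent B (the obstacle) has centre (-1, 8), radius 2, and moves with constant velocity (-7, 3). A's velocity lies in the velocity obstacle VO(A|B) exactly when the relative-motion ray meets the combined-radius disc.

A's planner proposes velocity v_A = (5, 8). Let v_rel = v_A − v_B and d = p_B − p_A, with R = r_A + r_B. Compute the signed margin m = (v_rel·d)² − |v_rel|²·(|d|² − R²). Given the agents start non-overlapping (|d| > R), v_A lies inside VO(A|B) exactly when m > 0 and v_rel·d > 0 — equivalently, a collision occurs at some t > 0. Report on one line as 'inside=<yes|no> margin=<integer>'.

d = (6, 10),  |d|² = 136;  R = 6+2 = 8,  c = 136−8² = 72
v_rel = (12, 5),  |v_rel|² = 169;  v_rel·d = (12)·(6) + (5)·(10) = 122
169·t² − 244·t + 72 = 0  ⇒  m = 122² − 169·72 = 2716
m = 2716 > 0,  v_rel·d = 122 > 0  ⇒  inside

inside=yes margin=2716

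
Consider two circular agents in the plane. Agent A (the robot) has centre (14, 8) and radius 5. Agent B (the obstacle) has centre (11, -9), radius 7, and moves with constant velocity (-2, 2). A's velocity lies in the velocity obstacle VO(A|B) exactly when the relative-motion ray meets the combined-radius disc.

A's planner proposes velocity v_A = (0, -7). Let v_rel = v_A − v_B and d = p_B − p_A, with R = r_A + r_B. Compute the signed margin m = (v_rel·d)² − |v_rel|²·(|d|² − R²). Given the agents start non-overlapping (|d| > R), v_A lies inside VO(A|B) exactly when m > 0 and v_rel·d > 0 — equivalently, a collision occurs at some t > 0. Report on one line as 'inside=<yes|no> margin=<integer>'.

d = (-3, -17),  |d|² = 298;  R = 5+7 = 12,  c = 298−12² = 154
v_rel = (2, -9),  |v_rel|² = 85;  v_rel·d = (2)·(-3) + (-9)·(-17) = 147
85·t² − 294·t + 154 = 0  ⇒  m = 147² − 85·154 = 8519
m = 8519 > 0,  v_rel·d = 147 > 0  ⇒  inside

inside=yes margin=8519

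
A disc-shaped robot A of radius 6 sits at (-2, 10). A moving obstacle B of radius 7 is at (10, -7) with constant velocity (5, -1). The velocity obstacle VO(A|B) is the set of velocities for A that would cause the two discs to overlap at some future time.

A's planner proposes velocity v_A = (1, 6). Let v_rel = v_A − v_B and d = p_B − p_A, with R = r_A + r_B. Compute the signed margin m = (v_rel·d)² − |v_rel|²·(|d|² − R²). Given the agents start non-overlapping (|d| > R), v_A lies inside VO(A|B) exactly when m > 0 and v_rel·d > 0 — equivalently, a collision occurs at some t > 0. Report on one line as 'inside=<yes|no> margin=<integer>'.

d = (12, -17),  |d|² = 433;  R = 6+7 = 13,  c = 433−13² = 264
v_rel = (-4, 7),  |v_rel|² = 65;  v_rel·d = (-4)·(12) + (7)·(-17) = -167
65·t² + 334·t + 264 = 0  ⇒  m = (-167)² − 65·264 = 10729
m = 10729 > 0,  v_rel·d = -167 < 0  ⇒  outside

inside=no margin=10729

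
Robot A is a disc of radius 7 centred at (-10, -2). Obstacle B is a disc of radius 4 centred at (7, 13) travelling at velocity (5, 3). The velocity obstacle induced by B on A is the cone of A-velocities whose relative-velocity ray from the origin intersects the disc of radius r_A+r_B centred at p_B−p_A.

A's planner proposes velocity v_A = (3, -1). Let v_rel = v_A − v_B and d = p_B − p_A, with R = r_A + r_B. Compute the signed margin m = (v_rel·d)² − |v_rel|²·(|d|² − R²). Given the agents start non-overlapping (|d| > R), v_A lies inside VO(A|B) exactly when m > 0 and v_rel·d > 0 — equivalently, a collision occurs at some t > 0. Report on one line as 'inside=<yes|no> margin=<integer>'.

d = (17, 15),  |d|² = 514;  R = 7+4 = 11,  c = 514−11² = 393
v_rel = (-2, -4),  |v_rel|² = 20;  v_rel·d = (-2)·(17) + (-4)·(15) = -94
20·t² + 188·t + 393 = 0  ⇒  m = (-94)² − 20·393 = 976
m = 976 > 0,  v_rel·d = -94 < 0  ⇒  outside

inside=no margin=976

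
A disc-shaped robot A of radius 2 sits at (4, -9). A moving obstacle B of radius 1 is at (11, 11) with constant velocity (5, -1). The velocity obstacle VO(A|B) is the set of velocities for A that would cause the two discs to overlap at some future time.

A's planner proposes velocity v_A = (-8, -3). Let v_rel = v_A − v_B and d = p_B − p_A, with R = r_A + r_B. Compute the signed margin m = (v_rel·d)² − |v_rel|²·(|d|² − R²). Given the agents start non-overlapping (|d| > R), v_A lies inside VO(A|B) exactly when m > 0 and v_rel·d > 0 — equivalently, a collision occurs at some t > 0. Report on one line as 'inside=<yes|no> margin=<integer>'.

d = (7, 20),  |d|² = 449;  R = 2+1 = 3,  c = 449−3² = 440
v_rel = (-13, -2),  |v_rel|² = 173;  v_rel·d = (-13)·(7) + (-2)·(20) = -131
173·t² + 262·t + 440 = 0  ⇒  m = (-131)² − 173·440 = -58959
m = -58959 < 0,  v_rel·d = -131 < 0  ⇒  outside

inside=no margin=-58959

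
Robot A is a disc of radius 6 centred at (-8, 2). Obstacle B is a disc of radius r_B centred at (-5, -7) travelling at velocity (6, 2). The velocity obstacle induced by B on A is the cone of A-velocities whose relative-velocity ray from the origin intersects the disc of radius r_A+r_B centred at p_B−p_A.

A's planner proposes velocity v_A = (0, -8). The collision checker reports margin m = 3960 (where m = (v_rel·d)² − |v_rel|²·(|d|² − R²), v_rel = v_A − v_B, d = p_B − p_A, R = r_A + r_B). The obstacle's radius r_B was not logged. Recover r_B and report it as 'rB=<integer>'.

m = 3960
d = (3, -9);  v_rel = (-6, -10),  |v_rel|² = 136
v_rel×d = (-6)·(-9) − (-10)·(3) = 84
since m = R²·136 − 84²:  R² = (7056 + 3960) / 136 = 81
R = √81 = 9  ⇒  r_B = 9 − 6 = 3

rB=3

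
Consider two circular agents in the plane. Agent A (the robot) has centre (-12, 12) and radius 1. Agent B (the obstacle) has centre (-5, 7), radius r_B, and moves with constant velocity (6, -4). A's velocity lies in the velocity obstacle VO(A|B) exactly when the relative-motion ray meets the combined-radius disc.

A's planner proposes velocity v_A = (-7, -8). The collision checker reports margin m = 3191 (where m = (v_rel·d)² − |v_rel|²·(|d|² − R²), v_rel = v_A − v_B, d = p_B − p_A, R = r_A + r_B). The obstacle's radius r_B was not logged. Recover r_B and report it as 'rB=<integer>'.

m = 3191
d = (7, -5);  v_rel = (-13, -4),  |v_rel|² = 185
v_rel×d = (-13)·(-5) − (-4)·(7) = 93
since m = R²·185 − 93²:  R² = (8649 + 3191) / 185 = 64
R = √64 = 8  ⇒  r_B = 8 − 1 = 7

rB=7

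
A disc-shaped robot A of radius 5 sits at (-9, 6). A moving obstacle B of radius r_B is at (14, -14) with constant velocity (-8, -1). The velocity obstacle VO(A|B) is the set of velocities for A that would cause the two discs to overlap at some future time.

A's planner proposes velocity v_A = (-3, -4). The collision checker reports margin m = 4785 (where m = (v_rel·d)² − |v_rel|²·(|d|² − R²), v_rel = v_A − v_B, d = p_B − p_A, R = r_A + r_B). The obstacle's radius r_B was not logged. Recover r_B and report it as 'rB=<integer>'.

m = 4785
d = (23, -20);  v_rel = (5, -3),  |v_rel|² = 34
v_rel×d = (5)·(-20) − (-3)·(23) = -31
since m = R²·34 − (-31)²:  R² = (961 + 4785) / 34 = 169
R = √169 = 13  ⇒  r_B = 13 − 5 = 8

rB=8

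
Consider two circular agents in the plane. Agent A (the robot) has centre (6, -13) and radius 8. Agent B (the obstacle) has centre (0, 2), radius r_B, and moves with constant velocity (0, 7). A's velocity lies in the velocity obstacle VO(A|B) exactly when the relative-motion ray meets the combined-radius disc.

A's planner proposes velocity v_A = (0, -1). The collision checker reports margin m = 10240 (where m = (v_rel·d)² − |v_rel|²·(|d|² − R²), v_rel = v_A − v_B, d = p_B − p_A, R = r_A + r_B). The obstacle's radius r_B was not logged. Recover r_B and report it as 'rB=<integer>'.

m = 10240
d = (-6, 15);  v_rel = (0, -8),  |v_rel|² = 64
v_rel×d = (0)·(15) − (-8)·(-6) = -48
since m = R²·64 − (-48)²:  R² = (2304 + 10240) / 64 = 196
R = √196 = 14  ⇒  r_B = 14 − 8 = 6

rB=6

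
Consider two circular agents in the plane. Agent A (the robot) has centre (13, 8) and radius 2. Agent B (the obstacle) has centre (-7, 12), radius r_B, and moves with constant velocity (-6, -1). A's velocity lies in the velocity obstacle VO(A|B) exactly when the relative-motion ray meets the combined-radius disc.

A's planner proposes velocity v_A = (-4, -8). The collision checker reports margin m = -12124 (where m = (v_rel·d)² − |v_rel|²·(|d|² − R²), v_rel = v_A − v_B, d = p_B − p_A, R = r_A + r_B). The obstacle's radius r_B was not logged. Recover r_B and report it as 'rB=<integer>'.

m = -12124
d = (-20, 4);  v_rel = (2, -7),  |v_rel|² = 53
v_rel×d = (2)·(4) − (-7)·(-20) = -132
since m = R²·53 − (-132)²:  R² = (17424 + -12124) / 53 = 100
R = √100 = 10  ⇒  r_B = 10 − 2 = 8

rB=8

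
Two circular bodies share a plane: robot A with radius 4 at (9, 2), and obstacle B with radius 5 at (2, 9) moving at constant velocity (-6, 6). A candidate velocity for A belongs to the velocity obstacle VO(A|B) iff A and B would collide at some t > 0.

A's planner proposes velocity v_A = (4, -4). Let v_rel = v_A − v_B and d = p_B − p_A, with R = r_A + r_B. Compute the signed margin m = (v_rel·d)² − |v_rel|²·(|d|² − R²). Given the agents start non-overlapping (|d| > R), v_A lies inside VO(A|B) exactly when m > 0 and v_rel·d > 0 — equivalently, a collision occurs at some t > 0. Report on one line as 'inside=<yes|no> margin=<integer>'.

d = (-7, 7),  |d|² = 98;  R = 4+5 = 9,  c = 98−9² = 17
v_rel = (10, -10),  |v_rel|² = 200;  v_rel·d = (10)·(-7) + (-10)·(7) = -140
200·t² + 280·t + 17 = 0  ⇒  m = (-140)² − 200·17 = 16200
m = 16200 > 0,  v_rel·d = -140 < 0  ⇒  outside

inside=no margin=16200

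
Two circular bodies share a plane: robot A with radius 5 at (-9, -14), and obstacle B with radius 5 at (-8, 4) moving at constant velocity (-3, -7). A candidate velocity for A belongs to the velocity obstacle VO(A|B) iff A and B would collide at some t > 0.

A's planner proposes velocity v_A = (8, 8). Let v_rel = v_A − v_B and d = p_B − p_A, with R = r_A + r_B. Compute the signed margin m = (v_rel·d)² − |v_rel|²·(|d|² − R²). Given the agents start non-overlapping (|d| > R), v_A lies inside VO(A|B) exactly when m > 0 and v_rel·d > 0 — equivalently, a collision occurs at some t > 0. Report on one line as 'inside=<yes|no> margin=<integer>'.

d = (1, 18),  |d|² = 325;  R = 5+5 = 10,  c = 325−10² = 225
v_rel = (11, 15),  |v_rel|² = 346;  v_rel·d = (11)·(1) + (15)·(18) = 281
346·t² − 562·t + 225 = 0  ⇒  m = 281² − 346·225 = 1111
m = 1111 > 0,  v_rel·d = 281 > 0  ⇒  inside

inside=yes margin=1111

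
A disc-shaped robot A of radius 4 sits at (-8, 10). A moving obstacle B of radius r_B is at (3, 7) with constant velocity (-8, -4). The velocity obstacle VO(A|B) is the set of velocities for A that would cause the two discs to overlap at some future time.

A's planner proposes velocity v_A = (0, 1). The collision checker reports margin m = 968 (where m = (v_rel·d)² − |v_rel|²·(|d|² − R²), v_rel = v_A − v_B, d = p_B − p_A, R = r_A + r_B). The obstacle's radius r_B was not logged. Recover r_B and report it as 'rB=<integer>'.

m = 968
d = (11, -3);  v_rel = (8, 5),  |v_rel|² = 89
v_rel×d = (8)·(-3) − (5)·(11) = -79
since m = R²·89 − (-79)²:  R² = (6241 + 968) / 89 = 81
R = √81 = 9  ⇒  r_B = 9 − 4 = 5

rB=5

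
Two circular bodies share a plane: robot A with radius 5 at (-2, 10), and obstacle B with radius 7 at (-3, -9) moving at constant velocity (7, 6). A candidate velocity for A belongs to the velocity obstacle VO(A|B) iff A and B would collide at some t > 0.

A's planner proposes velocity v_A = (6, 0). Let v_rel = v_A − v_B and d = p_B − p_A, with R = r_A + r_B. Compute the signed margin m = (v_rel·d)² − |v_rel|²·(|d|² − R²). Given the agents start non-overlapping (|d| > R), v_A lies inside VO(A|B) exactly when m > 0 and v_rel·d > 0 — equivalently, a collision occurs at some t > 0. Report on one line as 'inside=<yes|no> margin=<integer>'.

d = (-1, -19),  |d|² = 362;  R = 5+7 = 12,  c = 362−12² = 218
v_rel = (-1, -6),  |v_rel|² = 37;  v_rel·d = (-1)·(-1) + (-6)·(-19) = 115
37·t² − 230·t + 218 = 0  ⇒  m = 115² − 37·218 = 5159
m = 5159 > 0,  v_rel·d = 115 > 0  ⇒  inside

inside=yes margin=5159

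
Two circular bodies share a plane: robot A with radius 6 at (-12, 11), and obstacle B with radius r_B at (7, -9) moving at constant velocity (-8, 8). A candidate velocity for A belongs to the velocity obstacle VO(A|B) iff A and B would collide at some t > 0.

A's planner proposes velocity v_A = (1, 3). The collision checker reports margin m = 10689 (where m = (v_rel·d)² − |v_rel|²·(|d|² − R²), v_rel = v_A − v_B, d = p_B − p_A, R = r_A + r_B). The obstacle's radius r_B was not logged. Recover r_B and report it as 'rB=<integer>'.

m = 10689
d = (19, -20);  v_rel = (9, -5),  |v_rel|² = 106
v_rel×d = (9)·(-20) − (-5)·(19) = -85
since m = R²·106 − (-85)²:  R² = (7225 + 10689) / 106 = 169
R = √169 = 13  ⇒  r_B = 13 − 6 = 7

rB=7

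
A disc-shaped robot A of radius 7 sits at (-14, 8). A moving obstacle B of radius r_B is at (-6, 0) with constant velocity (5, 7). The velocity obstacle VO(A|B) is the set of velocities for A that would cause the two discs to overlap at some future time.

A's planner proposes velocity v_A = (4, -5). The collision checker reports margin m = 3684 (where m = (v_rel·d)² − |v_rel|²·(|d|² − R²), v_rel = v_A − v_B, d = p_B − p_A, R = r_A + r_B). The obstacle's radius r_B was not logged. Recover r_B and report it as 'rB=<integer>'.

m = 3684
d = (8, -8);  v_rel = (-1, -12),  |v_rel|² = 145
v_rel×d = (-1)·(-8) − (-12)·(8) = 104
since m = R²·145 − 104²:  R² = (10816 + 3684) / 145 = 100
R = √100 = 10  ⇒  r_B = 10 − 7 = 3

rB=3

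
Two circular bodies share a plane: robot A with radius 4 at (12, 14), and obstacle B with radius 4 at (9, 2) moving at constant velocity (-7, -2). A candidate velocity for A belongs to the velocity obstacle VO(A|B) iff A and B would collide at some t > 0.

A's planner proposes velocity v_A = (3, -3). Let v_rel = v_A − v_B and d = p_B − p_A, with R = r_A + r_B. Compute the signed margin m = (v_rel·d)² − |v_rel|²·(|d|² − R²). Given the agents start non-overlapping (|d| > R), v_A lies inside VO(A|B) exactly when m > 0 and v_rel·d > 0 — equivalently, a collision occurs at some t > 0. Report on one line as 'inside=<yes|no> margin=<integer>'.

d = (-3, -12),  |d|² = 153;  R = 4+4 = 8,  c = 153−8² = 89
v_rel = (10, -1),  |v_rel|² = 101;  v_rel·d = (10)·(-3) + (-1)·(-12) = -18
101·t² + 36·t + 89 = 0  ⇒  m = (-18)² − 101·89 = -8665
m = -8665 < 0,  v_rel·d = -18 < 0  ⇒  outside

inside=no margin=-8665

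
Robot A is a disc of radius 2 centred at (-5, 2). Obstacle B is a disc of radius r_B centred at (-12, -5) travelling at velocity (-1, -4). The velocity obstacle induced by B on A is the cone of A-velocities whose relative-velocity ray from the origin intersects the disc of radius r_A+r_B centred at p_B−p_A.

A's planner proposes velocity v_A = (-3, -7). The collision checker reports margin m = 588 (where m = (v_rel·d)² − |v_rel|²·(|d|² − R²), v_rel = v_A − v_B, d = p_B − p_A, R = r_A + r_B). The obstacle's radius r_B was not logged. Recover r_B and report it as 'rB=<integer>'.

m = 588
d = (-7, -7);  v_rel = (-2, -3),  |v_rel|² = 13
v_rel×d = (-2)·(-7) − (-3)·(-7) = -7
since m = R²·13 − (-7)²:  R² = (49 + 588) / 13 = 49
R = √49 = 7  ⇒  r_B = 7 − 2 = 5

rB=5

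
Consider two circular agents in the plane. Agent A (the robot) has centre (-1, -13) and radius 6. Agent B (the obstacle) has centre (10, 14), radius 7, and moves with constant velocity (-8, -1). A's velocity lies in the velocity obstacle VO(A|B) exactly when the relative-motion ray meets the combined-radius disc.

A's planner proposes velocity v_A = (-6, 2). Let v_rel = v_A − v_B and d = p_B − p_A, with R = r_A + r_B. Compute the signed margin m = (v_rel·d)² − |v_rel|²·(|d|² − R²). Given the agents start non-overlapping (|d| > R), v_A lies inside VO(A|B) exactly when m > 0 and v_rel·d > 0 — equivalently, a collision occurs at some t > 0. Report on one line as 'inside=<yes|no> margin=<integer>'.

d = (11, 27),  |d|² = 850;  R = 6+7 = 13,  c = 850−13² = 681
v_rel = (2, 3),  |v_rel|² = 13;  v_rel·d = (2)·(11) + (3)·(27) = 103
13·t² − 206·t + 681 = 0  ⇒  m = 103² − 13·681 = 1756
m = 1756 > 0,  v_rel·d = 103 > 0  ⇒  inside

inside=yes margin=1756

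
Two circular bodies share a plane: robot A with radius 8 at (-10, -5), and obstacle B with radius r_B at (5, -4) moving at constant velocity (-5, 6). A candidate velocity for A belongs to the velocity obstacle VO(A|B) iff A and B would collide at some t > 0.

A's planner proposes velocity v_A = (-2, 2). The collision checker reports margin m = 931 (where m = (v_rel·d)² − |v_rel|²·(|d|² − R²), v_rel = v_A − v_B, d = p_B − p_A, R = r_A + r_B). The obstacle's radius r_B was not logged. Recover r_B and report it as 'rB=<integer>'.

m = 931
d = (15, 1);  v_rel = (3, -4),  |v_rel|² = 25
v_rel×d = (3)·(1) − (-4)·(15) = 63
since m = R²·25 − 63²:  R² = (3969 + 931) / 25 = 196
R = √196 = 14  ⇒  r_B = 14 − 8 = 6

rB=6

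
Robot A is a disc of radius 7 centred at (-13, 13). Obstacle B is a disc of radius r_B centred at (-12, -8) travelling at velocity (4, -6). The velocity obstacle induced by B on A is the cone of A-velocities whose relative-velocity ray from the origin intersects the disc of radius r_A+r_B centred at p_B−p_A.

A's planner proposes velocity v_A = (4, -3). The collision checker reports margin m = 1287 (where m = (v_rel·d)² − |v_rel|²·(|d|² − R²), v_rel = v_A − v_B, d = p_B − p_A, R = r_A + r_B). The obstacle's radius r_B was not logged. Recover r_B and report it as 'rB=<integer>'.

m = 1287
d = (1, -21);  v_rel = (0, 3),  |v_rel|² = 9
v_rel×d = (0)·(-21) − (3)·(1) = -3
since m = R²·9 − (-3)²:  R² = (9 + 1287) / 9 = 144
R = √144 = 12  ⇒  r_B = 12 − 7 = 5

rB=5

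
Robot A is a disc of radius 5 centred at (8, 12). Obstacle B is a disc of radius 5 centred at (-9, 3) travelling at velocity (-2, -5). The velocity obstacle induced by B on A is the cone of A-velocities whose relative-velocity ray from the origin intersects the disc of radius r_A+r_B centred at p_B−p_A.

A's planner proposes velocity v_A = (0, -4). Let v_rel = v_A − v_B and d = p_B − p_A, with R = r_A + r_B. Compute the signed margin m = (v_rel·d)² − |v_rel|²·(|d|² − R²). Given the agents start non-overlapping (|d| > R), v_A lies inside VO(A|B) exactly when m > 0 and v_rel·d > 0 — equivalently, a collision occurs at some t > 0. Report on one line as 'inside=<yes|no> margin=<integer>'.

d = (-17, -9),  |d|² = 370;  R = 5+5 = 10,  c = 370−10² = 270
v_rel = (2, 1),  |v_rel|² = 5;  v_rel·d = (2)·(-17) + (1)·(-9) = -43
5·t² + 86·t + 270 = 0  ⇒  m = (-43)² − 5·270 = 499
m = 499 > 0,  v_rel·d = -43 < 0  ⇒  outside

inside=no margin=499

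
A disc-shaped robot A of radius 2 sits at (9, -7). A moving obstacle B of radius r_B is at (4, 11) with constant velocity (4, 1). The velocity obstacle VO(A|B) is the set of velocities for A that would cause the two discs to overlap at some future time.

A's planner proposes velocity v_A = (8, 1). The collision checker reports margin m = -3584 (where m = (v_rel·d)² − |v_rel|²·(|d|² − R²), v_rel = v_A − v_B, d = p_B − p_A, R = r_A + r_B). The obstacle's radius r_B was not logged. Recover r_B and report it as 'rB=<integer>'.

m = -3584
d = (-5, 18);  v_rel = (4, 0),  |v_rel|² = 16
v_rel×d = (4)·(18) − (0)·(-5) = 72
since m = R²·16 − 72²:  R² = (5184 + -3584) / 16 = 100
R = √100 = 10  ⇒  r_B = 10 − 2 = 8

rB=8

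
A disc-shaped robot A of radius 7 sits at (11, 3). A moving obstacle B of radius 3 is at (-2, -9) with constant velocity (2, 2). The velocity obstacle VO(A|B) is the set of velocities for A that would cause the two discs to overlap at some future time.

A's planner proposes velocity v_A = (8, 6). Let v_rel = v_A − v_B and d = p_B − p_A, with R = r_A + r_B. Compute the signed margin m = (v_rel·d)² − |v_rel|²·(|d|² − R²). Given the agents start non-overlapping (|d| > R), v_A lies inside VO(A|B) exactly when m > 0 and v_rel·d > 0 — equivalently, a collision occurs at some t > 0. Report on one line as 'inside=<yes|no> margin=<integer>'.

d = (-13, -12),  |d|² = 313;  R = 7+3 = 10,  c = 313−10² = 213
v_rel = (6, 4),  |v_rel|² = 52;  v_rel·d = (6)·(-13) + (4)·(-12) = -126
52·t² + 252·t + 213 = 0  ⇒  m = (-126)² − 52·213 = 4800
m = 4800 > 0,  v_rel·d = -126 < 0  ⇒  outside

inside=no margin=4800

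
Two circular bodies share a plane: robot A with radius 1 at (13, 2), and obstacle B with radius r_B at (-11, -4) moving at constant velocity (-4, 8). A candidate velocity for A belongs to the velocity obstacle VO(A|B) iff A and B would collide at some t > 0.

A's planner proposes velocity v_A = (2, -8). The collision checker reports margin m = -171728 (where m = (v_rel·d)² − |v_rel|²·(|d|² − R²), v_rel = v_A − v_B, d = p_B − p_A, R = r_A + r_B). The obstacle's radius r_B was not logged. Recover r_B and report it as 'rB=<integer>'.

m = -171728
d = (-24, -6);  v_rel = (6, -16),  |v_rel|² = 292
v_rel×d = (6)·(-6) − (-16)·(-24) = -420
since m = R²·292 − (-420)²:  R² = (176400 + -171728) / 292 = 16
R = √16 = 4  ⇒  r_B = 4 − 1 = 3

rB=3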